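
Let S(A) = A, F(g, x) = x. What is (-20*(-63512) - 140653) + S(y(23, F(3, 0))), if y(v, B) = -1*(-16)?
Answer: 1129603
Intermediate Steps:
y(v, B) = 16
(-20*(-63512) - 140653) + S(y(23, F(3, 0))) = (-20*(-63512) - 140653) + 16 = (1270240 - 140653) + 16 = 1129587 + 16 = 1129603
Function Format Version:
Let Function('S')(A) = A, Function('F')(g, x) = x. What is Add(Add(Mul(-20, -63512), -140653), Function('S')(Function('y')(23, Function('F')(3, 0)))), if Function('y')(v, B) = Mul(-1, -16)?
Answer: 1129603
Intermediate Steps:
Function('y')(v, B) = 16
Add(Add(Mul(-20, -63512), -140653), Function('S')(Function('y')(23, Function('F')(3, 0)))) = Add(Add(Mul(-20, -63512), -140653), 16) = Add(Add(1270240, -140653), 16) = Add(1129587, 16) = 1129603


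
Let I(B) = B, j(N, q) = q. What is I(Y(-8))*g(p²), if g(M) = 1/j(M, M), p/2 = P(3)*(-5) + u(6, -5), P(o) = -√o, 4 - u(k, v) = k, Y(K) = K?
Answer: -158/5041 - 40*√3/5041 ≈ -0.045087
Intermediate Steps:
u(k, v) = 4 - k
p = -4 + 10*√3 (p = 2*(-√3*(-5) + (4 - 1*6)) = 2*(5*√3 + (4 - 6)) = 2*(5*√3 - 2) = 2*(-2 + 5*√3) = -4 + 10*√3 ≈ 13.321)
g(M) = 1/M
I(Y(-8))*g(p²) = -8/(-4 + 10*√3)²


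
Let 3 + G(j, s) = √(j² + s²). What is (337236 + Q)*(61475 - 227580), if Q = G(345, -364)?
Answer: -56016087465 - 166105*√251521 ≈ -5.6099e+10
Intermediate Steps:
G(j, s) = -3 + √(j² + s²)
Q = -3 + √251521 (Q = -3 + √(345² + (-364)²) = -3 + √(119025 + 132496) = -3 + √251521 ≈ 498.52)
(337236 + Q)*(61475 - 227580) = (337236 + (-3 + √251521))*(61475 - 227580) = (337233 + √251521)*(-166105) = -56016087465 - 166105*√251521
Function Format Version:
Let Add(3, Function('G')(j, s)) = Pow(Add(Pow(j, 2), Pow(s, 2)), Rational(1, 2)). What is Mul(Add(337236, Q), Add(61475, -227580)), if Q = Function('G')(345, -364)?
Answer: Add(-56016087465, Mul(-166105, Pow(251521, Rational(1, 2)))) ≈ -5.6099e+10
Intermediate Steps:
Function('G')(j, s) = Add(-3, Pow(Add(Pow(j, 2), Pow(s, 2)), Rational(1, 2)))
Q = Add(-3, Pow(251521, Rational(1, 2))) (Q = Add(-3, Pow(Add(Pow(345, 2), Pow(-364, 2)), Rational(1, 2))) = Add(-3, Pow(Add(119025, 132496), Rational(1, 2))) = Add(-3, Pow(251521, Rational(1, 2))) ≈ 498.52)
Mul(Add(337236, Q), Add(61475, -227580)) = Mul(Add(337236, Add(-3, Pow(251521, Rational(1, 2)))), Add(61475, -227580)) = Mul(Add(337233, Pow(251521, Rational(1, 2))), -166105) = Add(-56016087465, Mul(-166105, Pow(251521, Rational(1, 2))))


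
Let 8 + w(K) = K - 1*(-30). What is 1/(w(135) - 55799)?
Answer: -1/55642 ≈ -1.7972e-5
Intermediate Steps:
w(K) = 22 + K (w(K) = -8 + (K - 1*(-30)) = -8 + (K + 30) = -8 + (30 + K) = 22 + K)
1/(w(135) - 55799) = 1/((22 + 135) - 55799) = 1/(157 - 55799) = 1/(-55642) = -1/55642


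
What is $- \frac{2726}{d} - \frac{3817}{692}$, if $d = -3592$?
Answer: $- \frac{739017}{155354} \approx -4.757$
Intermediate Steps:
$- \frac{2726}{d} - \frac{3817}{692} = - \frac{2726}{-3592} - \frac{3817}{692} = \left(-2726\right) \left(- \frac{1}{3592}\right) - \frac{3817}{692} = \frac{1363}{1796} - \frac{3817}{692} = - \frac{739017}{155354}$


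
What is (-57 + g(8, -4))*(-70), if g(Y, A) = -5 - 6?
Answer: 4760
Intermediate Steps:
g(Y, A) = -11
(-57 + g(8, -4))*(-70) = (-57 - 11)*(-70) = -68*(-70) = 4760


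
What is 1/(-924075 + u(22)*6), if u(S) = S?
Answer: -1/923943 ≈ -1.0823e-6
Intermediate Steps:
1/(-924075 + u(22)*6) = 1/(-924075 + 22*6) = 1/(-924075 + 132) = 1/(-923943) = -1/923943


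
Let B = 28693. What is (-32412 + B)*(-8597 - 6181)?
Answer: 54959382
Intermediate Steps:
(-32412 + B)*(-8597 - 6181) = (-32412 + 28693)*(-8597 - 6181) = -3719*(-14778) = 54959382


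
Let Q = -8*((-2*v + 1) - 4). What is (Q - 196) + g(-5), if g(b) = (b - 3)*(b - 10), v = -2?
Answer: -84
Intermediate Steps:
g(b) = (-10 + b)*(-3 + b) (g(b) = (-3 + b)*(-10 + b) = (-10 + b)*(-3 + b))
Q = -8 (Q = -8*((-2*(-2) + 1) - 4) = -8*((4 + 1) - 4) = -8*(5 - 4) = -8*1 = -8)
(Q - 196) + g(-5) = (-8 - 196) + (30 + (-5)² - 13*(-5)) = -204 + (30 + 25 + 65) = -204 + 120 = -84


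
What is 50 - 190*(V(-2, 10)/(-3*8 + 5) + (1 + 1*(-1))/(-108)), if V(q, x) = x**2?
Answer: 1050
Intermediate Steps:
50 - 190*(V(-2, 10)/(-3*8 + 5) + (1 + 1*(-1))/(-108)) = 50 - 190*(10**2/(-3*8 + 5) + (1 + 1*(-1))/(-108)) = 50 - 190*(100/(-24 + 5) + (1 - 1)*(-1/108)) = 50 - 190*(100/(-19) + 0*(-1/108)) = 50 - 190*(100*(-1/19) + 0) = 50 - 190*(-100/19 + 0) = 50 - 190*(-100/19) = 50 + 1000 = 1050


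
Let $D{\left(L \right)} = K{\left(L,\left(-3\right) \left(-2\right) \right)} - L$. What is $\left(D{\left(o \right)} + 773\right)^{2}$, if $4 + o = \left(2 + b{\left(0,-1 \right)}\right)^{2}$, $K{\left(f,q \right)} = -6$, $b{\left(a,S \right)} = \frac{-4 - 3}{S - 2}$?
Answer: $\frac{45832900}{81} \approx 5.6584 \cdot 10^{5}$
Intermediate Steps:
$b{\left(a,S \right)} = - \frac{7}{-2 + S}$
$o = \frac{133}{9}$ ($o = -4 + \left(2 - \frac{7}{-2 - 1}\right)^{2} = -4 + \left(2 - \frac{7}{-3}\right)^{2} = -4 + \left(2 - - \frac{7}{3}\right)^{2} = -4 + \left(2 + \frac{7}{3}\right)^{2} = -4 + \left(\frac{13}{3}\right)^{2} = -4 + \frac{169}{9} = \frac{133}{9} \approx 14.778$)
$D{\left(L \right)} = -6 - L$
$\left(D{\left(o \right)} + 773\right)^{2} = \left(\left(-6 - \frac{133}{9}\right) + 773\right)^{2} = \left(- \frac{187}{9} + 773\right)^{2} = \left(\frac{6770}{9}\right)^{2} = \frac{45832900}{81}$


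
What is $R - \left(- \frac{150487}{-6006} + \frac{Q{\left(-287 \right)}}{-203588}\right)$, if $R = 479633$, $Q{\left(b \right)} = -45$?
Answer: $\frac{3808054459387}{7939932} \approx 4.7961 \cdot 10^{5}$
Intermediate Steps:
$R - \left(- \frac{150487}{-6006} + \frac{Q{\left(-287 \right)}}{-203588}\right) = 479633 - \left(- \frac{150487}{-6006} - \frac{45}{-203588}\right) = 479633 - \left(\left(-150487\right) \left(- \frac{1}{6006}\right) - - \frac{45}{203588}\right) = 479633 - \left(\frac{150487}{6006} + \frac{45}{203588}\right) = 479633 - \frac{198945569}{7939932} = \frac{3808054459387}{7939932}$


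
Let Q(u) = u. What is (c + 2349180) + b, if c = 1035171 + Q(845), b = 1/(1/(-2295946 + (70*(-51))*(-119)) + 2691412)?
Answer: 17047657673889341152/5035944055791 ≈ 3.3852e+6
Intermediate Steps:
b = 1871116/5035944055791 (b = 1/(1/(-2295946 - 3570*(-119)) + 2691412) = 1/(1/(-2295946 + 424830) + 2691412) = 1/(1/(-1871116) + 2691412) = 1/(-1/1871116 + 2691412) = 1/(5035944055791/1871116) = 1871116/5035944055791 ≈ 3.7155e-7)
c = 1036016 (c = 1035171 + 845 = 1036016)
(c + 2349180) + b = (1036016 + 2349180) + 1871116/5035944055791 = 3385196 + 1871116/5035944055791 = 17047657673889341152/5035944055791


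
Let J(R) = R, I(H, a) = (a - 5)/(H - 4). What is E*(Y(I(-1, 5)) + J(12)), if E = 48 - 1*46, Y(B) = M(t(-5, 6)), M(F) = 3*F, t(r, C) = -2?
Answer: 12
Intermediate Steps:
I(H, a) = (-5 + a)/(-4 + H)
Y(B) = -6 (Y(B) = 3*(-2) = -6)
E = 2 (E = 48 - 46 = 2)
E*(Y(I(-1, 5)) + J(12)) = 2*(-6 + 12) = 2*6 = 12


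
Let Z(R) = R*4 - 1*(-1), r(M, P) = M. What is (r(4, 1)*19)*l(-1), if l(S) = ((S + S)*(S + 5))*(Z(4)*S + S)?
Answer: 10944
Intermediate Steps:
Z(R) = 1 + 4*R (Z(R) = 4*R + 1 = 1 + 4*R)
l(S) = 36*S²*(5 + S) (l(S) = ((S + S)*(S + 5))*((1 + 4*4)*S + S) = ((2*S)*(5 + S))*((1 + 16)*S + S) = (2*S*(5 + S))*(17*S + S) = (2*S*(5 + S))*(18*S) = 36*S²*(5 + S))
(r(4, 1)*19)*l(-1) = (4*19)*(36*(-1)²*(5 - 1)) = 76*(36*1*4) = 76*144 = 10944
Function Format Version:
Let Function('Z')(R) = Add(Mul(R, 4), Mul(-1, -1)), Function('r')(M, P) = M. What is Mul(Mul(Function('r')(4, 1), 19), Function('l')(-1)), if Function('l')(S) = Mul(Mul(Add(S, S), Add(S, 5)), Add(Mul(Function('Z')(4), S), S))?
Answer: 10944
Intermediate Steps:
Function('Z')(R) = Add(1, Mul(4, R)) (Function('Z')(R) = Add(Mul(4, R), 1) = Add(1, Mul(4, R)))
Function('l')(S) = Mul(36, Pow(S, 2), Add(5, S)) (Function('l')(S) = Mul(Mul(Add(S, S), Add(S, 5)), Add(Mul(Add(1, Mul(4, 4)), S), S)) = Mul(Mul(Mul(2, S), Add(5, S)), Add(Mul(Add(1, 16), S), S)) = Mul(Mul(2, S, Add(5, S)), Add(Mul(17, S), S)) = Mul(Mul(2, S, Add(5, S)), Mul(18, S)) = Mul(36, Pow(S, 2), Add(5, S)))
Mul(Mul(Function('r')(4, 1), 19), Function('l')(-1)) = Mul(Mul(4, 19), Mul(36, Pow(-1, 2), Add(5, -1))) = Mul(76, Mul(36, 1, 4)) = Mul(76, 144) = 10944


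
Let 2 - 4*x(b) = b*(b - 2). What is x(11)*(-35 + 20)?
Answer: 1455/4 ≈ 363.75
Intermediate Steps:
x(b) = ½ - b*(-2 + b)/4 (x(b) = ½ - b*(b - 2)/4 = ½ - b*(-2 + b)/4)
x(11)*(-35 + 20) = (½ + (½)*11 - ¼*11²)*(-35 + 20) = (½ + 11/2 - ¼*121)*(-15) = (½ + 11/2 - 121/4)*(-15) = -97/4*(-15) = 1455/4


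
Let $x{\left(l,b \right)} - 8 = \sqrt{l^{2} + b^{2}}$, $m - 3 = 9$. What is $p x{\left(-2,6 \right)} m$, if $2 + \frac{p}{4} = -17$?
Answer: $-7296 - 1824 \sqrt{10} \approx -13064.0$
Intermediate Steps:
$m = 12$ ($m = 3 + 9 = 12$)
$p = -76$ ($p = -8 + 4 \left(-17\right) = -8 - 68 = -76$)
$x{\left(l,b \right)} = 8 + \sqrt{b^{2} + l^{2}}$ ($x{\left(l,b \right)} = 8 + \sqrt{l^{2} + b^{2}} = 8 + \sqrt{b^{2} + l^{2}}$)
$p x{\left(-2,6 \right)} m = - 76 \left(8 + \sqrt{6^{2} + \left(-2\right)^{2}}\right) 12 = - 76 \left(8 + \sqrt{36 + 4}\right) 12 = - 76 \left(8 + \sqrt{40}\right) 12 = - 76 \left(8 + 2 \sqrt{10}\right) 12 = \left(-608 - 152 \sqrt{10}\right) 12 = -7296 - 1824 \sqrt{10}$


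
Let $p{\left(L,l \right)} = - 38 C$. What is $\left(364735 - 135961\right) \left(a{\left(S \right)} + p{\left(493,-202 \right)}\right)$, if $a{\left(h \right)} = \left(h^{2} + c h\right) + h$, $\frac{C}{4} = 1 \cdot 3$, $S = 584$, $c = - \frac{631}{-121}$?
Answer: $\frac{9528841572432}{121} \approx 7.8751 \cdot 10^{10}$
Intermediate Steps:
$c = \frac{631}{121}$ ($c = \left(-631\right) \left(- \frac{1}{121}\right) = \frac{631}{121} \approx 5.2149$)
$C = 12$ ($C = 4 \cdot 1 \cdot 3 = 4 \cdot 3 = 12$)
$a{\left(h \right)} = h^{2} + \frac{752 h}{121}$ ($a{\left(h \right)} = \left(h^{2} + \frac{631 h}{121}\right) + h = h^{2} + \frac{752 h}{121}$)
$p{\left(L,l \right)} = -456$ ($p{\left(L,l \right)} = \left(-38\right) 12 = -456$)
$\left(364735 - 135961\right) \left(a{\left(S \right)} + p{\left(493,-202 \right)}\right) = \left(364735 - 135961\right) \left(\frac{1}{121} \cdot 584 \left(752 + 121 \cdot 584\right) - 456\right) = 228774 \left(\frac{1}{121} \cdot 584 \left(752 + 70664\right) - 456\right) = 228774 \left(\frac{1}{121} \cdot 584 \cdot 71416 - 456\right) = 228774 \left(\frac{41706944}{121} - 456\right) = 228774 \cdot \frac{41651768}{121} = \frac{9528841572432}{121}$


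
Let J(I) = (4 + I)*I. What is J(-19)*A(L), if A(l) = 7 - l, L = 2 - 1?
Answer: 1710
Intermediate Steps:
L = 1
J(I) = I*(4 + I)
J(-19)*A(L) = (-19*(4 - 19))*(7 - 1*1) = (-19*(-15))*(7 - 1) = 285*6 = 1710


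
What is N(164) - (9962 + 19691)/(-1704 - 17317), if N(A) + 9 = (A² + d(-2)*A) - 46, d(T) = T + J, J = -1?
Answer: 501213982/19021 ≈ 26351.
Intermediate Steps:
d(T) = -1 + T (d(T) = T - 1 = -1 + T)
N(A) = -55 + A² - 3*A (N(A) = -9 + ((A² + (-1 - 2)*A) - 46) = -9 + ((A² - 3*A) - 46) = -9 + (-46 + A² - 3*A) = -55 + A² - 3*A)
N(164) - (9962 + 19691)/(-1704 - 17317) = (-55 + 164² - 3*164) - (9962 + 19691)/(-1704 - 17317) = (-55 + 26896 - 492) - 29653/(-19021) = 26349 - 29653*(-1)/19021 = 26349 - 1*(-29653/19021) = 26349 + 29653/19021 = 501213982/19021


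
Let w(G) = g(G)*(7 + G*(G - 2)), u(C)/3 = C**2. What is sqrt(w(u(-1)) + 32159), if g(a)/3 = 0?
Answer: sqrt(32159) ≈ 179.33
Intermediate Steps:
g(a) = 0 (g(a) = 3*0 = 0)
u(C) = 3*C**2
w(G) = 0 (w(G) = 0*(7 + G*(G - 2)) = 0*(7 + G*(-2 + G)) = 0)
sqrt(w(u(-1)) + 32159) = sqrt(0 + 32159) = sqrt(32159)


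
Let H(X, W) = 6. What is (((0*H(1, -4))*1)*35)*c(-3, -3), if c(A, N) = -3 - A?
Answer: 0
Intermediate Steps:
(((0*H(1, -4))*1)*35)*c(-3, -3) = (((0*6)*1)*35)*(-3 - 1*(-3)) = ((0*1)*35)*(-3 + 3) = (0*35)*0 = 0*0 = 0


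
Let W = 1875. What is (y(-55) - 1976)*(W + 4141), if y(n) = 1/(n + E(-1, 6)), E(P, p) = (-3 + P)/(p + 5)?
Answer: -7239624320/609 ≈ -1.1888e+7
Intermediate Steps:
E(P, p) = (-3 + P)/(5 + p)
y(n) = 1/(-4/11 + n) (y(n) = 1/(n + (-3 - 1)/(5 + 6)) = 1/(n - 4/11) = 1/(-4/11 + n))
(y(-55) - 1976)*(W + 4141) = (11/(-4 + 11*(-55)) - 1976)*(1875 + 4141) = (11/(-4 - 605) - 1976)*6016 = (11/(-609) - 1976)*6016 = (11*(-1/609) - 1976)*6016 = (-11/609 - 1976)*6016 = -1203395/609*6016 = -7239624320/609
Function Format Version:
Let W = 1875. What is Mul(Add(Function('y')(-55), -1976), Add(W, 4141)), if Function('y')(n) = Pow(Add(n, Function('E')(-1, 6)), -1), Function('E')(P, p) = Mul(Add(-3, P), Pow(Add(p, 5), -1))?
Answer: Rational(-7239624320, 609) ≈ -1.1888e+7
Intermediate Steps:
Function('E')(P, p) = Mul(Pow(Add(5, p), -1), Add(-3, P)) (Function('E')(P, p) = Mul(Add(-3, P), Pow(Add(5, p), -1)) = Mul(Pow(Add(5, p), -1), Add(-3, P)))
Function('y')(n) = Pow(Add(Rational(-4, 11), n), -1) (Function('y')(n) = Pow(Add(n, Mul(Pow(Add(5, 6), -1), Add(-3, -1))), -1) = Pow(Add(n, Mul(Pow(11, -1), -4)), -1) = Pow(Add(n, Mul(Rational(1, 11), -4)), -1) = Pow(Add(n, Rational(-4, 11)), -1) = Pow(Add(Rational(-4, 11), n), -1))
Mul(Add(Function('y')(-55), -1976), Add(W, 4141)) = Mul(Add(Mul(11, Pow(Add(-4, Mul(11, -55)), -1)), -1976), Add(1875, 4141)) = Mul(Add(Mul(11, Pow(Add(-4, -605), -1)), -1976), 6016) = Mul(Add(Mul(11, Pow(-609, -1)), -1976), 6016) = Mul(Add(Mul(11, Rational(-1, 609)), -1976), 6016) = Mul(Add(Rational(-11, 609), -1976), 6016) = Mul(Rational(-1203395, 609), 6016) = Rational(-7239624320, 609)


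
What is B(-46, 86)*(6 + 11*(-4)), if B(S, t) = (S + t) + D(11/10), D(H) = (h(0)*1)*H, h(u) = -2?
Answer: -7182/5 ≈ -1436.4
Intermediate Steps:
D(H) = -2*H (D(H) = (-2*1)*H = -2*H)
B(S, t) = -11/5 + S + t (B(S, t) = (S + t) - 22/10 = (S + t) - 2*11/10 = (S + t) - 11/5 = -11/5 + S + t)
B(-46, 86)*(6 + 11*(-4)) = (-11/5 - 46 + 86)*(6 + 11*(-4)) = 189*(6 - 44)/5 = (189/5)*(-38) = -7182/5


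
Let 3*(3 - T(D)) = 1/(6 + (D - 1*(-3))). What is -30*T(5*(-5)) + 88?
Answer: -21/8 ≈ -2.6250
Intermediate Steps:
T(D) = 3 - 1/(3*(9 + D)) (T(D) = 3 - 1/(3*(6 + (D - 1*(-3)))) = 3 - 1/(3*(6 + (D + 3))) = 3 - 1/(3*(6 + (3 + D))) = 3 - 1/(3*(9 + D)))
-30*T(5*(-5)) + 88 = -10*(80 + 9*(5*(-5)))/(9 + 5*(-5)) + 88 = -10*(80 + 9*(-25))/(9 - 25) + 88 = -10*(80 - 225)/(-16) + 88 = -10*(-1)*(-145)/16 + 88 = -30*145/48 + 88 = -725/8 + 88 = -21/8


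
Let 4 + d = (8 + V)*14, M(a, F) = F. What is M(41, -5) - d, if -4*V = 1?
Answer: -219/2 ≈ -109.50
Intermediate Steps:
V = -¼ (V = -¼*1 = -¼ ≈ -0.25000)
d = 209/2 (d = -4 + (8 - ¼)*14 = -4 + (31/4)*14 = -4 + 217/2 = 209/2 ≈ 104.50)
M(41, -5) - d = -5 - 1*209/2 = -5 - 209/2 = -219/2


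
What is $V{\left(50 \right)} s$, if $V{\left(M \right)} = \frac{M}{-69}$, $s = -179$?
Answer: $\frac{8950}{69} \approx 129.71$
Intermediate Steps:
$V{\left(M \right)} = - \frac{M}{69}$ ($V{\left(M \right)} = M \left(- \frac{1}{69}\right) = - \frac{M}{69}$)
$V{\left(50 \right)} s = \left(- \frac{1}{69}\right) 50 \left(-179\right) = \left(- \frac{50}{69}\right) \left(-179\right) = \frac{8950}{69}$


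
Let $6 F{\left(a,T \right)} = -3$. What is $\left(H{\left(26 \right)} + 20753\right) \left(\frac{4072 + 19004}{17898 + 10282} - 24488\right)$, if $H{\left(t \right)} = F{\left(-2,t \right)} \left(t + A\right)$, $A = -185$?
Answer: $- \frac{1437544087603}{2818} \approx -5.1013 \cdot 10^{8}$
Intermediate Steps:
$F{\left(a,T \right)} = - \frac{1}{2}$ ($F{\left(a,T \right)} = \frac{1}{6} \left(-3\right) = - \frac{1}{2}$)
$H{\left(t \right)} = \frac{185}{2} - \frac{t}{2}$ ($H{\left(t \right)} = - \frac{t - 185}{2} = - \frac{-185 + t}{2} = \frac{185}{2} - \frac{t}{2}$)
$\left(H{\left(26 \right)} + 20753\right) \left(\frac{4072 + 19004}{17898 + 10282} - 24488\right) = \left(\left(\frac{185}{2} - 13\right) + 20753\right) \left(\frac{4072 + 19004}{17898 + 10282} - 24488\right) = \left(\left(\frac{185}{2} - 13\right) + 20753\right) \left(\frac{23076}{28180} - 24488\right) = \left(\frac{159}{2} + 20753\right) \left(23076 \cdot \frac{1}{28180} - 24488\right) = \frac{41665 \left(\frac{5769}{7045} - 24488\right)}{2} = \frac{41665}{2} \left(- \frac{172512191}{7045}\right) = - \frac{1437544087603}{2818}$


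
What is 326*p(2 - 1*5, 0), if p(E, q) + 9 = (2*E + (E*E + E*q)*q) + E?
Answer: -5868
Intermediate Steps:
p(E, q) = -9 + 3*E + q*(E² + E*q) (p(E, q) = -9 + ((2*E + (E*E + E*q)*q) + E) = -9 + ((2*E + (E² + E*q)*q) + E) = -9 + ((2*E + q*(E² + E*q)) + E) = -9 + (3*E + q*(E² + E*q)) = -9 + 3*E + q*(E² + E*q))
326*p(2 - 1*5, 0) = 326*(-9 + 3*(2 - 1*5) + (2 - 1*5)*0² + 0*(2 - 1*5)²) = 326*(-9 + 3*(2 - 5) + (2 - 5)*0 + 0*(2 - 5)²) = 326*(-9 + 3*(-3) - 3*0 + 0*(-3)²) = 326*(-9 - 9 + 0 + 0*9) = 326*(-9 - 9 + 0 + 0) = 326*(-18) = -5868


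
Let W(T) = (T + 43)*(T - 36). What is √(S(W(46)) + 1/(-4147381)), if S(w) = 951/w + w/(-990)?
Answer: √2515657246170639773510/121808579970 ≈ 0.41176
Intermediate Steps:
W(T) = (-36 + T)*(43 + T) (W(T) = (43 + T)*(-36 + T) = (-36 + T)*(43 + T))
S(w) = 951/w - w/990 (S(w) = 951/w + w*(-1/990) = 951/w - w/990)
√(S(W(46)) + 1/(-4147381)) = √((951/(-1548 + 46² + 7*46) - (-1548 + 46² + 7*46)/990) + 1/(-4147381)) = √((951/(-1548 + 2116 + 322) - (-1548 + 2116 + 322)/990) - 1/4147381) = √((951/890 - 1/990*890) - 1/4147381) = √((951*(1/890) - 89/99) - 1/4147381) = √((951/890 - 89/99) - 1/4147381) = √(14939/88110 - 1/4147381) = √(61957636649/365425739910) = √2515657246170639773510/121808579970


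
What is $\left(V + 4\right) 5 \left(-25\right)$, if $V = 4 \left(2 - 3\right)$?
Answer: $0$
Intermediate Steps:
$V = -4$ ($V = 4 \left(-1\right) = -4$)
$\left(V + 4\right) 5 \left(-25\right) = \left(-4 + 4\right) 5 \left(-25\right) = 0 \cdot 5 \left(-25\right) = 0 \left(-25\right) = 0$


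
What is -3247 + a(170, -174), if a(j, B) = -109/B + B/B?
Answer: -564695/174 ≈ -3245.4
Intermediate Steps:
a(j, B) = 1 - 109/B (a(j, B) = -109/B + 1 = 1 - 109/B)
-3247 + a(170, -174) = -3247 + (-109 - 174)/(-174) = -3247 - 1/174*(-283) = -3247 + 283/174 = -564695/174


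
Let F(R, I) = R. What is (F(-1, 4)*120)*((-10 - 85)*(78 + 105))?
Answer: 2086200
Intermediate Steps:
(F(-1, 4)*120)*((-10 - 85)*(78 + 105)) = (-1*120)*((-10 - 85)*(78 + 105)) = -(-11400)*183 = -120*(-17385) = 2086200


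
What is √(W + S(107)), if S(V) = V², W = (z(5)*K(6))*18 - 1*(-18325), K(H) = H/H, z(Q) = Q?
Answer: 2*√7466 ≈ 172.81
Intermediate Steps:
K(H) = 1
W = 18415 (W = (5*1)*18 - 1*(-18325) = 5*18 + 18325 = 90 + 18325 = 18415)
√(W + S(107)) = √(18415 + 107²) = √(18415 + 11449) = √29864 = 2*√7466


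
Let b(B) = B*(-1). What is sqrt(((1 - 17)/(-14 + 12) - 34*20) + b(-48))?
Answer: 4*I*sqrt(39) ≈ 24.98*I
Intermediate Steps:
b(B) = -B
sqrt(((1 - 17)/(-14 + 12) - 34*20) + b(-48)) = sqrt(((1 - 17)/(-14 + 12) - 34*20) - 1*(-48)) = sqrt((-16/(-2) - 680) + 48) = sqrt((-16*(-1/2) - 680) + 48) = sqrt((8 - 680) + 48) = sqrt(-672 + 48) = sqrt(-624) = 4*I*sqrt(39)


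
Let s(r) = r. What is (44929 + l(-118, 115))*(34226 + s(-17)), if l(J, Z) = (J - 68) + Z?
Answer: 1534547322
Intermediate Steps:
l(J, Z) = -68 + J + Z (l(J, Z) = (-68 + J) + Z = -68 + J + Z)
(44929 + l(-118, 115))*(34226 + s(-17)) = (44929 + (-68 - 118 + 115))*(34226 - 17) = (44929 - 71)*34209 = 44858*34209 = 1534547322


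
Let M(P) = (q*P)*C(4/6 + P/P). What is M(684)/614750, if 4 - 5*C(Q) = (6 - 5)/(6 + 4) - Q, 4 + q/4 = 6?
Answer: 76152/7684375 ≈ 0.0099100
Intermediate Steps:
q = 8 (q = -16 + 4*6 = -16 + 24 = 8)
C(Q) = 39/50 + Q/5 (C(Q) = 4/5 - ((6 - 5)/(6 + 4) - Q)/5 = 4/5 - (1/10 - Q)/5 = 4/5 + (-1/50 + Q/5) = 39/50 + Q/5)
M(P) = 668*P/75 (M(P) = (8*P)*(39/50 + (4/6 + P/P)/5) = (8*P)*(39/50 + (4*(1/6) + 1)/5) = (8*P)*(39/50 + (2/3 + 1)/5) = (8*P)*(39/50 + (1/5)*(5/3)) = (8*P)*(39/50 + 1/3) = (8*P)*(167/150) = 668*P/75)
M(684)/614750 = ((668/75)*684)/614750 = (152304/25)*(1/614750) = 76152/7684375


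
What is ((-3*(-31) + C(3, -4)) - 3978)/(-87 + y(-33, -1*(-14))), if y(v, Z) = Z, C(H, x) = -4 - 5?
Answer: 3894/73 ≈ 53.342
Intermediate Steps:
C(H, x) = -9
((-3*(-31) + C(3, -4)) - 3978)/(-87 + y(-33, -1*(-14))) = ((-3*(-31) - 9) - 3978)/(-87 - 1*(-14)) = ((93 - 9) - 3978)/(-87 + 14) = (84 - 3978)/(-73) = -3894*(-1/73) = 3894/73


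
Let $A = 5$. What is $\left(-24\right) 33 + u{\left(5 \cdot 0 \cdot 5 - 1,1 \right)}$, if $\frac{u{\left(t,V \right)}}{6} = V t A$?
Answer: $-822$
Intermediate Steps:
$u{\left(t,V \right)} = 30 V t$ ($u{\left(t,V \right)} = 6 V t 5 = 6 \cdot 5 V t = 30 V t$)
$\left(-24\right) 33 + u{\left(5 \cdot 0 \cdot 5 - 1,1 \right)} = \left(-24\right) 33 + 30 \cdot 1 \left(5 \cdot 0 \cdot 5 - 1\right) = -792 + 30 \cdot 1 \left(0 \cdot 5 - 1\right) = -792 + 30 \cdot 1 \left(0 - 1\right) = -792 + 30 \cdot 1 \left(-1\right) = -792 - 30 = -822$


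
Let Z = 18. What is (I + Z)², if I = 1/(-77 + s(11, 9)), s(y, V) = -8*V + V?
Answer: 6345361/19600 ≈ 323.74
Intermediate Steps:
s(y, V) = -7*V
I = -1/140 (I = 1/(-77 - 7*9) = 1/(-77 - 63) = 1/(-140) = -1/140 ≈ -0.0071429)
(I + Z)² = (-1/140 + 18)² = (2519/140)² = 6345361/19600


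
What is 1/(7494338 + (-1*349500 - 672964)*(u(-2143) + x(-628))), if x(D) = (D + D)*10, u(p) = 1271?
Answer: 1/11550090434 ≈ 8.6579e-11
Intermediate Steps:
x(D) = 20*D (x(D) = (2*D)*10 = 20*D)
1/(7494338 + (-1*349500 - 672964)*(u(-2143) + x(-628))) = 1/(7494338 + (-1*349500 - 672964)*(1271 + 20*(-628))) = 1/(7494338 + (-349500 - 672964)*(1271 - 12560)) = 1/(7494338 - 1022464*(-11289)) = 1/(7494338 + 11542596096) = 1/11550090434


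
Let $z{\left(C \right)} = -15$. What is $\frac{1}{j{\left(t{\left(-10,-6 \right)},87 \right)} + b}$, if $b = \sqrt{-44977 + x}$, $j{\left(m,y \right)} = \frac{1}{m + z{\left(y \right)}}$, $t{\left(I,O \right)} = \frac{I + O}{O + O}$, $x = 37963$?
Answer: $- \frac{41}{3930181} - \frac{1681 i \sqrt{7014}}{11790543} \approx -1.0432 \cdot 10^{-5} - 0.01194 i$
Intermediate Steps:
$t{\left(I,O \right)} = \frac{I + O}{2 O}$
$j{\left(m,y \right)} = \frac{1}{-15 + m}$ ($j{\left(m,y \right)} = \frac{1}{m - 15} = \frac{1}{-15 + m}$)
$b = i \sqrt{7014}$ ($b = \sqrt{-44977 + 37963} = \sqrt{-7014} = i \sqrt{7014} \approx 83.75 i$)
$\frac{1}{j{\left(t{\left(-10,-6 \right)},87 \right)} + b} = \frac{1}{\frac{1}{-15 + \frac{-10 - 6}{2 \left(-6\right)}} + i \sqrt{7014}} = \frac{1}{\frac{1}{-15 + \frac{1}{2} \left(- \frac{1}{6}\right) \left(-16\right)} + i \sqrt{7014}} = \frac{1}{\frac{1}{-15 + \frac{4}{3}} + i \sqrt{7014}} = \frac{1}{\frac{1}{- \frac{41}{3}} + i \sqrt{7014}} = \frac{1}{- \frac{3}{41} + i \sqrt{7014}}$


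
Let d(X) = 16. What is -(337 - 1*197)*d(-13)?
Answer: -2240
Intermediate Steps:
-(337 - 1*197)*d(-13) = -(337 - 1*197)*16 = -(337 - 197)*16 = -140*16 = -1*2240 = -2240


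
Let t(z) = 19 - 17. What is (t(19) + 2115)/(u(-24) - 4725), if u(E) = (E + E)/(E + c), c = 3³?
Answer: -2117/4741 ≈ -0.44653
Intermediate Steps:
c = 27
u(E) = 2*E/(27 + E) (u(E) = (E + E)/(E + 27) = (2*E)/(27 + E) = 2*E/(27 + E))
t(z) = 2
(t(19) + 2115)/(u(-24) - 4725) = (2 + 2115)/(2*(-24)/(27 - 24) - 4725) = 2117/(2*(-24)/3 - 4725) = 2117/(2*(-24)*(⅓) - 4725) = 2117/(-16 - 4725) = 2117/(-4741) = 2117*(-1/4741) = -2117/4741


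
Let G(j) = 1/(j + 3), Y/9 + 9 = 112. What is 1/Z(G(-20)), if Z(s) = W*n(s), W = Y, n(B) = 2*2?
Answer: 1/3708 ≈ 0.00026969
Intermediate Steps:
n(B) = 4
Y = 927 (Y = -81 + 9*112 = -81 + 1008 = 927)
G(j) = 1/(3 + j)
W = 927
Z(s) = 3708 (Z(s) = 927*4 = 3708)
1/Z(G(-20)) = 1/3708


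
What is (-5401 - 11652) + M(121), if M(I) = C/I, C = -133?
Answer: -2063546/121 ≈ -17054.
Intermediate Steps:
M(I) = -133/I
(-5401 - 11652) + M(121) = (-5401 - 11652) - 133/121 = -17053 - 133*1/121 = -17053 - 133/121 = -2063546/121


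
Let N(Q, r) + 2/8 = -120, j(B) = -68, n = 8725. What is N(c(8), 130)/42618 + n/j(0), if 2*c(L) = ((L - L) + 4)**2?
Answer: -371850227/2898024 ≈ -128.31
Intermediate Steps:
c(L) = 8 (c(L) = ((L - L) + 4)**2/2 = (0 + 4)**2/2 = (1/2)*4**2 = (1/2)*16 = 8)
N(Q, r) = -481/4 (N(Q, r) = -1/4 - 120 = -481/4)
N(c(8), 130)/42618 + n/j(0) = -481/4/42618 + 8725/(-68) = -481/4*1/42618 + 8725*(-1/68) = -481/170472 - 8725/68 = -371850227/2898024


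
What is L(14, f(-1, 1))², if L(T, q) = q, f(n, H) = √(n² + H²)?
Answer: 2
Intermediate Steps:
f(n, H) = √(H² + n²)
L(14, f(-1, 1))² = (√(1² + (-1)²))² = (√(1 + 1))² = (√2)² = 2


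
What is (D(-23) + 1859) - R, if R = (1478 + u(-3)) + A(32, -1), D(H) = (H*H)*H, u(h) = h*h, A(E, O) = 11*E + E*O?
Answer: -12115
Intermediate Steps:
u(h) = h**2
D(H) = H**3 (D(H) = H**2*H = H**3)
R = 1807 (R = (1478 + (-3)**2) + 32*(11 - 1) = (1478 + 9) + 32*10 = 1487 + 320 = 1807)
(D(-23) + 1859) - R = ((-23)**3 + 1859) - 1*1807 = (-12167 + 1859) - 1807 = -10308 - 1807 = -12115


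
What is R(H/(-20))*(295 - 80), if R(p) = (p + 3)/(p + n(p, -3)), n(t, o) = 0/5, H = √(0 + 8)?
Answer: 215 - 3225*√2 ≈ -4345.8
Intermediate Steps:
H = 2*√2 (H = √8 = 2*√2 ≈ 2.8284)
n(t, o) = 0 (n(t, o) = 0*(⅕) = 0)
R(p) = (3 + p)/p (R(p) = (p + 3)/(p + 0) = (3 + p)/p)
R(H/(-20))*(295 - 80) = ((3 + (2*√2)/(-20))/(((2*√2)/(-20))))*(295 - 80) = ((3 + (2*√2)*(-1/20))/(((2*√2)*(-1/20))))*215 = ((3 - √2/10)/((-√2/10)))*215 = ((-5*√2)*(3 - √2/10))*215 = -5*√2*(3 - √2/10)*215 = -1075*√2*(3 - √2/10)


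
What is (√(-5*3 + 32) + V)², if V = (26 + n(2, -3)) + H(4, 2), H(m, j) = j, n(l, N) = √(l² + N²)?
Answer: (28 + √13 + √17)² ≈ 1276.5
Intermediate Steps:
n(l, N) = √(N² + l²)
V = 28 + √13 (V = (26 + √((-3)² + 2²)) + 2 = (26 + √(9 + 4)) + 2 = (26 + √13) + 2 = 28 + √13 ≈ 31.606)
(√(-5*3 + 32) + V)² = (√(-5*3 + 32) + (28 + √13))² = (√(-15 + 32) + (28 + √13))² = (√17 + (28 + √13))² = (28 + √13 + √17)²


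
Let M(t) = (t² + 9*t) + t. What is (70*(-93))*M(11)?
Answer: -1503810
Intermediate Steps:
M(t) = t² + 10*t
(70*(-93))*M(11) = (70*(-93))*(11*(10 + 11)) = -71610*21 = -6510*231 = -1503810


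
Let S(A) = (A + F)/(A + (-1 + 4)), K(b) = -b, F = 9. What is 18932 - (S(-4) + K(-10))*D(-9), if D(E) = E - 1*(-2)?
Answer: 18967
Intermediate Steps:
D(E) = 2 + E (D(E) = E + 2 = 2 + E)
S(A) = (9 + A)/(3 + A) (S(A) = (A + 9)/(A + (-1 + 4)) = (9 + A)/(A + 3) = (9 + A)/(3 + A))
18932 - (S(-4) + K(-10))*D(-9) = 18932 - ((9 - 4)/(3 - 4) - 1*(-10))*(2 - 9) = 18932 - (5/(-1) + 10)*(-7) = 18932 - (-1*5 + 10)*(-7) = 18932 - (-5 + 10)*(-7) = 18932 - 5*(-7) = 18932 - 1*(-35) = 18932 + 35 = 18967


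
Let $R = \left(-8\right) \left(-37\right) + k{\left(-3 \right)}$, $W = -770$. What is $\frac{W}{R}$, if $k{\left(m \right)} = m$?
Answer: $- \frac{770}{293} \approx -2.628$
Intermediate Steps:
$R = 293$ ($R = \left(-8\right) \left(-37\right) - 3 = 296 - 3 = 293$)
$\frac{W}{R} = - \frac{770}{293}$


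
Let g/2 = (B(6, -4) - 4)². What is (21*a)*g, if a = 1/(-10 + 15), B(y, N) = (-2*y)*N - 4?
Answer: 13440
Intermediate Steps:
B(y, N) = -4 - 2*N*y (B(y, N) = -2*N*y - 4 = -4 - 2*N*y)
a = ⅕ (a = 1/5 = ⅕ ≈ 0.20000)
g = 3200 (g = 2*((-4 - 2*(-4)*6) - 4)² = 2*((-4 + 48) - 4)² = 2*(44 - 4)² = 2*40² = 2*1600 = 3200)
(21*a)*g = (21*(⅕))*3200 = (21/5)*3200 = 13440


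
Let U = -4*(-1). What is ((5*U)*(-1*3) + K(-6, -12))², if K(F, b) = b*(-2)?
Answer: 1296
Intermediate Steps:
K(F, b) = -2*b
U = 4
((5*U)*(-1*3) + K(-6, -12))² = ((5*4)*(-1*3) - 2*(-12))² = (20*(-3) + 24)² = (-60 + 24)² = (-36)² = 1296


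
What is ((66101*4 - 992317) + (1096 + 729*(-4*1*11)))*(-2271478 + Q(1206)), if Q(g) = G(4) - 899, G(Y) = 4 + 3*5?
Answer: 1724476579694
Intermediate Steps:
G(Y) = 19 (G(Y) = 4 + 15 = 19)
Q(g) = -880 (Q(g) = 19 - 899 = -880)
((66101*4 - 992317) + (1096 + 729*(-4*1*11)))*(-2271478 + Q(1206)) = ((66101*4 - 992317) + (1096 + 729*(-4*1*11)))*(-2271478 - 880) = ((264404 - 992317) + (1096 + 729*(-4*11)))*(-2272358) = (-727913 + (1096 + 729*(-44)))*(-2272358) = (-727913 + (1096 - 32076))*(-2272358) = (-727913 - 30980)*(-2272358) = -758893*(-2272358) = 1724476579694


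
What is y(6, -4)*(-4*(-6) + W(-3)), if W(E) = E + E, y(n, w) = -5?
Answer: -90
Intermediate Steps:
W(E) = 2*E
y(6, -4)*(-4*(-6) + W(-3)) = -5*(-4*(-6) + 2*(-3)) = -5*(24 - 6) = -5*18 = -90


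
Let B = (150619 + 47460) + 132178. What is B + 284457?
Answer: 614714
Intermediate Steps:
B = 330257 (B = 198079 + 132178 = 330257)
B + 284457 = 330257 + 284457 = 614714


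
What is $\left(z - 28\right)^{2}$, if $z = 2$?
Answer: $676$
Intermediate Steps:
$\left(z - 28\right)^{2} = \left(2 - 28\right)^{2} = \left(-26\right)^{2} = 676$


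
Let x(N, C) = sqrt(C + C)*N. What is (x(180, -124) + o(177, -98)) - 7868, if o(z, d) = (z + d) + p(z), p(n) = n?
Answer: -7612 + 360*I*sqrt(62) ≈ -7612.0 + 2834.6*I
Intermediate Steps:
o(z, d) = d + 2*z (o(z, d) = (z + d) + z = (d + z) + z = d + 2*z)
x(N, C) = N*sqrt(2)*sqrt(C) (x(N, C) = sqrt(2*C)*N = (sqrt(2)*sqrt(C))*N = N*sqrt(2)*sqrt(C))
(x(180, -124) + o(177, -98)) - 7868 = (180*sqrt(2)*sqrt(-124) + (-98 + 2*177)) - 7868 = (180*sqrt(2)*(2*I*sqrt(31)) + (-98 + 354)) - 7868 = (360*I*sqrt(62) + 256) - 7868 = (256 + 360*I*sqrt(62)) - 7868 = -7612 + 360*I*sqrt(62)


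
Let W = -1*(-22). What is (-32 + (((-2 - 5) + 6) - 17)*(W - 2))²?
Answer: 153664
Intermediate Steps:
W = 22
(-32 + (((-2 - 5) + 6) - 17)*(W - 2))² = (-32 + (((-2 - 5) + 6) - 17)*(22 - 2))² = (-32 + ((-7 + 6) - 17)*20)² = (-32 + (-1 - 17)*20)² = (-32 - 18*20)² = (-32 - 360)² = (-392)² = 153664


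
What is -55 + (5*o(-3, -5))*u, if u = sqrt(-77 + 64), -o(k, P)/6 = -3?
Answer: -55 + 90*I*sqrt(13) ≈ -55.0 + 324.5*I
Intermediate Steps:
o(k, P) = 18 (o(k, P) = -6*(-3) = 18)
u = I*sqrt(13) (u = sqrt(-13) = I*sqrt(13) ≈ 3.6056*I)
-55 + (5*o(-3, -5))*u = -55 + (5*18)*(I*sqrt(13)) = -55 + 90*(I*sqrt(13)) = -55 + 90*I*sqrt(13)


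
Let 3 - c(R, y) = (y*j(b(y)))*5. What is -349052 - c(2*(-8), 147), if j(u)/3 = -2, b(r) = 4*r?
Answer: -353465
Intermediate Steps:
j(u) = -6 (j(u) = 3*(-2) = -6)
c(R, y) = 3 + 30*y (c(R, y) = 3 - y*(-6)*5 = 3 - (-6*y)*5 = 3 - (-30)*y = 3 + 30*y)
-349052 - c(2*(-8), 147) = -349052 - (3 + 30*147) = -349052 - (3 + 4410) = -349052 - 1*4413 = -349052 - 4413 = -353465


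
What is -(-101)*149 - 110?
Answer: 14939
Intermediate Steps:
-(-101)*149 - 110 = -101*(-149) - 110 = 15049 - 110 = 14939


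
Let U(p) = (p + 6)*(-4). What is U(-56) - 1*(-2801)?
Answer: 3001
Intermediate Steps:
U(p) = -24 - 4*p (U(p) = (6 + p)*(-4) = -24 - 4*p)
U(-56) - 1*(-2801) = (-24 - 4*(-56)) - 1*(-2801) = (-24 + 224) + 2801 = 200 + 2801 = 3001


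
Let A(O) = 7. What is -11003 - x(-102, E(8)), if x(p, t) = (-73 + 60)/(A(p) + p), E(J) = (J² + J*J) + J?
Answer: -1045298/95 ≈ -11003.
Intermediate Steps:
E(J) = J + 2*J² (E(J) = (J² + J²) + J = 2*J² + J = J + 2*J²)
x(p, t) = -13/(7 + p) (x(p, t) = (-73 + 60)/(7 + p) = -13/(7 + p))
-11003 - x(-102, E(8)) = -11003 - (-13)/(7 - 102) = -11003 - (-13)/(-95) = -11003 - (-13)*(-1)/95 = -11003 - 1*13/95 = -11003 - 13/95 = -1045298/95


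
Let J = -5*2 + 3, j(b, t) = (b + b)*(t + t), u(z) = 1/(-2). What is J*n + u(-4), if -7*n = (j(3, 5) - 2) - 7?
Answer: 101/2 ≈ 50.500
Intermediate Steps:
u(z) = -1/2
j(b, t) = 4*b*t (j(b, t) = (2*b)*(2*t) = 4*b*t)
J = -7 (J = -10 + 3 = -7)
n = -51/7 (n = -((4*3*5 - 2) - 7)/7 = -((60 - 2) - 7)/7 = -(58 - 7)/7 = -1/7*51 = -51/7 ≈ -7.2857)
J*n + u(-4) = -7*(-51/7) - 1/2 = 51 - 1/2 = 101/2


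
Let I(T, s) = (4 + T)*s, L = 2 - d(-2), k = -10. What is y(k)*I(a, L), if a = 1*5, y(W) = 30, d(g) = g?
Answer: 1080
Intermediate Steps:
a = 5
L = 4 (L = 2 - 1*(-2) = 2 + 2 = 4)
I(T, s) = s*(4 + T)
y(k)*I(a, L) = 30*(4*(4 + 5)) = 30*(4*9) = 30*36 = 1080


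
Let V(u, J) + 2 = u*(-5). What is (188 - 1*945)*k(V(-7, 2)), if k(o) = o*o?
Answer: -824373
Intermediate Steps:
V(u, J) = -2 - 5*u (V(u, J) = -2 + u*(-5) = -2 - 5*u)
k(o) = o²
(188 - 1*945)*k(V(-7, 2)) = (188 - 1*945)*(-2 - 5*(-7))² = (188 - 945)*(-2 + 35)² = -757*33² = -757*1089 = -824373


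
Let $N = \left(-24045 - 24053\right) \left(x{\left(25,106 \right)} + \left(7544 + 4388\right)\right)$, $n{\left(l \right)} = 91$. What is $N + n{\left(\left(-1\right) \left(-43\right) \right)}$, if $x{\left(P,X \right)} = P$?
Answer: $-575107695$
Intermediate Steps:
$N = -575107786$ ($N = \left(-24045 - 24053\right) \left(25 + \left(7544 + 4388\right)\right) = - 48098 \left(25 + 11932\right) = \left(-48098\right) 11957 = -575107786$)
$N + n{\left(\left(-1\right) \left(-43\right) \right)} = -575107786 + 91 = -575107695$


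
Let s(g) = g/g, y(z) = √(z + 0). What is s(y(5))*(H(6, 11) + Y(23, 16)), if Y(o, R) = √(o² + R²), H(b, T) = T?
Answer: 11 + √785 ≈ 39.018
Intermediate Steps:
y(z) = √z
Y(o, R) = √(R² + o²)
s(g) = 1
s(y(5))*(H(6, 11) + Y(23, 16)) = 1*(11 + √(16² + 23²)) = 1*(11 + √(256 + 529)) = 1*(11 + √785) = 11 + √785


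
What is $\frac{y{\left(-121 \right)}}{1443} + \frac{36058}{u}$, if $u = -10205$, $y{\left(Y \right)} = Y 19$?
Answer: $- \frac{5807153}{1132755} \approx -5.1266$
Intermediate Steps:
$y{\left(Y \right)} = 19 Y$
$\frac{y{\left(-121 \right)}}{1443} + \frac{36058}{u} = \frac{19 \left(-121\right)}{1443} + \frac{36058}{-10205} = \left(-2299\right) \frac{1}{1443} + 36058 \left(- \frac{1}{10205}\right) = - \frac{2299}{1443} - \frac{36058}{10205} = - \frac{5807153}{1132755}$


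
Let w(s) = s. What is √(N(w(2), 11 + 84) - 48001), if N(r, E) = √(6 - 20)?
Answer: √(-48001 + I*√14) ≈ 0.0085 + 219.09*I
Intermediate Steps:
N(r, E) = I*√14 (N(r, E) = √(-14) = I*√14)
√(N(w(2), 11 + 84) - 48001) = √(I*√14 - 48001) = √(-48001 + I*√14)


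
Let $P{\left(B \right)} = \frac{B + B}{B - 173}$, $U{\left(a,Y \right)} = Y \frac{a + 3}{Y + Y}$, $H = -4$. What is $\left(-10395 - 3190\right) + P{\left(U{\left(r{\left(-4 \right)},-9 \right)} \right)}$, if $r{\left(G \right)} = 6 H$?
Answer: $- \frac{4985653}{367} \approx -13585.0$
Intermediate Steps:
$r{\left(G \right)} = -24$ ($r{\left(G \right)} = 6 \left(-4\right) = -24$)
$U{\left(a,Y \right)} = \frac{3}{2} + \frac{a}{2}$ ($U{\left(a,Y \right)} = Y \frac{3 + a}{2 Y} = \frac{3}{2} + \frac{a}{2}$)
$P{\left(B \right)} = \frac{2 B}{-173 + B}$
$\left(-10395 - 3190\right) + P{\left(U{\left(r{\left(-4 \right)},-9 \right)} \right)} = \left(-10395 - 3190\right) + \frac{2 \left(\frac{3}{2} + \frac{1}{2} \left(-24\right)\right)}{-173 + \left(\frac{3}{2} + \frac{1}{2} \left(-24\right)\right)} = \left(-10395 - 3190\right) + \frac{2 \left(\frac{3}{2} - 12\right)}{-173 + \left(\frac{3}{2} - 12\right)} = -13585 + 2 \left(- \frac{21}{2}\right) \frac{1}{-173 - \frac{21}{2}} = -13585 + 2 \left(- \frac{21}{2}\right) \frac{1}{- \frac{367}{2}} = -13585 + 2 \left(- \frac{21}{2}\right) \left(- \frac{2}{367}\right) = -13585 + \frac{42}{367} = - \frac{4985653}{367}$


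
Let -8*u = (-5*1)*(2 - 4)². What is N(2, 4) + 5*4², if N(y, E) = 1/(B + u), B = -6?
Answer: 558/7 ≈ 79.714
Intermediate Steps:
u = 5/2 (u = -(-5*1)*(2 - 4)²/8 = -(-5)*(-2)²/8 = -(-5)*4/8 = -⅛*(-20) = 5/2 ≈ 2.5000)
N(y, E) = -2/7 (N(y, E) = 1/(-6 + 5/2) = 1/(-7/2) = -2/7)
N(2, 4) + 5*4² = -2/7 + 5*4² = -2/7 + 5*16 = -2/7 + 80 = 558/7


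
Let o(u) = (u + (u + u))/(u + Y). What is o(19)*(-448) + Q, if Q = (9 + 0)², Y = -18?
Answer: -25455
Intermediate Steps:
Q = 81 (Q = 9² = 81)
o(u) = 3*u/(-18 + u) (o(u) = (u + (u + u))/(u - 18) = (u + 2*u)/(-18 + u) = (3*u)/(-18 + u) = 3*u/(-18 + u))
o(19)*(-448) + Q = (3*19/(-18 + 19))*(-448) + 81 = (3*19/1)*(-448) + 81 = (3*19*1)*(-448) + 81 = 57*(-448) + 81 = -25536 + 81 = -25455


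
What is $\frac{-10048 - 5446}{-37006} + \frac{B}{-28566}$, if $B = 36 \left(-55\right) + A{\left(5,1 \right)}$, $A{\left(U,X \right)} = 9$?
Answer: $\frac{9547045}{19576174} \approx 0.48769$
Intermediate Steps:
$B = -1971$ ($B = 36 \left(-55\right) + 9 = -1980 + 9 = -1971$)
$\frac{-10048 - 5446}{-37006} + \frac{B}{-28566} = \frac{-10048 - 5446}{-37006} - \frac{1971}{-28566} = \left(-10048 - 5446\right) \left(- \frac{1}{37006}\right) - - \frac{73}{1058} = \left(-15494\right) \left(- \frac{1}{37006}\right) + \frac{73}{1058} = \frac{7747}{18503} + \frac{73}{1058} = \frac{9547045}{19576174}$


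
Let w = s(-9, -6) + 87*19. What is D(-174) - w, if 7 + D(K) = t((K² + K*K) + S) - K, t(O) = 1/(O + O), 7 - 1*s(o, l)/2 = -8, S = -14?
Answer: -183551215/121076 ≈ -1516.0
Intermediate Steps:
s(o, l) = 30 (s(o, l) = 14 - 2*(-8) = 14 + 16 = 30)
w = 1683 (w = 30 + 87*19 = 30 + 1653 = 1683)
t(O) = 1/(2*O)
D(K) = -7 + 1/(2*(-14 + 2*K²)) - K (D(K) = -7 + (1/(2*((K² + K*K) - 14)) - K) = -7 + (1/(2*((K² + K²) - 14)) - K) = -7 + (1/(2*(2*K² - 14)) - K) = -7 + (1/(2*(-14 + 2*K²)) - K) = -7 + 1/(2*(-14 + 2*K²)) - K)
D(-174) - w = (¼ - (-7 + (-174)²)*(7 - 174))/(-7 + (-174)²) - 1*1683 = (¼ - 1*(-7 + 30276)*(-167))/(-7 + 30276) - 1683 = (¼ - 1*30269*(-167))/30269 - 1683 = (¼ + 5054923)/30269 - 1683 = (1/30269)*(20219693/4) - 1683 = 20219693/121076 - 1683 = -183551215/121076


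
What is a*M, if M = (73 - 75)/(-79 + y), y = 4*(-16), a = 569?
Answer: 1138/143 ≈ 7.9580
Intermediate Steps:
y = -64
M = 2/143 (M = (73 - 75)/(-79 - 64) = -2/(-143) = -2*(-1/143) = 2/143 ≈ 0.013986)
a*M = 569*(2/143) = 1138/143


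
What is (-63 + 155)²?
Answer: 8464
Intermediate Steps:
(-63 + 155)² = 92² = 8464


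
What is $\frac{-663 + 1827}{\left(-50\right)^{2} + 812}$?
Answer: $\frac{97}{276} \approx 0.35145$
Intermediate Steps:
$\frac{-663 + 1827}{\left(-50\right)^{2} + 812} = \frac{1164}{2500 + 812} = \frac{1164}{3312} = 1164 \cdot \frac{1}{3312} = \frac{97}{276}$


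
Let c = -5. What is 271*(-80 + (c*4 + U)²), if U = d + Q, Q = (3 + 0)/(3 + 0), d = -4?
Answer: 121679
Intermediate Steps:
Q = 1 (Q = 3/3 = 3*(⅓) = 1)
U = -3 (U = -4 + 1 = -3)
271*(-80 + (c*4 + U)²) = 271*(-80 + (-5*4 - 3)²) = 271*(-80 + (-20 - 3)²) = 271*(-80 + (-23)²) = 271*(-80 + 529) = 271*449 = 121679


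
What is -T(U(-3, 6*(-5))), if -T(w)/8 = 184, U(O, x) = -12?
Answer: 1472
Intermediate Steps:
T(w) = -1472 (T(w) = -8*184 = -1472)
-T(U(-3, 6*(-5))) = -1*(-1472) = 1472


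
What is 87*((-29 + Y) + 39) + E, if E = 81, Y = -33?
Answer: -1920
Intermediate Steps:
87*((-29 + Y) + 39) + E = 87*((-29 - 33) + 39) + 81 = 87*(-62 + 39) + 81 = 87*(-23) + 81 = -2001 + 81 = -1920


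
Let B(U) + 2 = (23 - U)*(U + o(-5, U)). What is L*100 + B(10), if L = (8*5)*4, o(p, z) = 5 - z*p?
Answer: 16843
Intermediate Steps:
o(p, z) = 5 - p*z
B(U) = -2 + (5 + 6*U)*(23 - U) (B(U) = -2 + (23 - U)*(U + (5 - 1*(-5)*U)) = -2 + (23 - U)*(U + (5 + 5*U)) = -2 + (23 - U)*(5 + 6*U) = -2 + (5 + 6*U)*(23 - U))
L = 160 (L = 40*4 = 160)
L*100 + B(10) = 160*100 + (113 - 6*10² + 133*10) = 16000 + (113 - 6*100 + 1330) = 16000 + (113 - 600 + 1330) = 16000 + 843 = 16843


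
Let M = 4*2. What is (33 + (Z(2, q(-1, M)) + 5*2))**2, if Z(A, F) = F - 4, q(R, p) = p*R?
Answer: 961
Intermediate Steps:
M = 8
q(R, p) = R*p
Z(A, F) = -4 + F
(33 + (Z(2, q(-1, M)) + 5*2))**2 = (33 + ((-4 - 1*8) + 5*2))**2 = (33 + ((-4 - 8) + 10))**2 = (33 + (-12 + 10))**2 = (33 - 2)**2 = 31**2 = 961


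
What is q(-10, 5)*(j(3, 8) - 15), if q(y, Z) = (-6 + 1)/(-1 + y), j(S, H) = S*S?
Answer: -30/11 ≈ -2.7273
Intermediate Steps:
j(S, H) = S**2
q(y, Z) = -5/(-1 + y)
q(-10, 5)*(j(3, 8) - 15) = (-5/(-1 - 10))*(3**2 - 15) = (-5/(-11))*(9 - 15) = -5*(-1/11)*(-6) = (5/11)*(-6) = -30/11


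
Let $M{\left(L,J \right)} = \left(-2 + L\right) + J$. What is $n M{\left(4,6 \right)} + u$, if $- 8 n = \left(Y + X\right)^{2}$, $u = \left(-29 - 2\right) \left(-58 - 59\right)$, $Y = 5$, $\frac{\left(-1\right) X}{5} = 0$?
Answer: $3602$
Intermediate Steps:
$X = 0$ ($X = \left(-5\right) 0 = 0$)
$M{\left(L,J \right)} = -2 + J + L$
$u = 3627$ ($u = \left(-31\right) \left(-117\right) = 3627$)
$n = - \frac{25}{8}$ ($n = - \frac{\left(5 + 0\right)^{2}}{8} = - \frac{5^{2}}{8} = \left(- \frac{1}{8}\right) 25 = - \frac{25}{8} \approx -3.125$)
$n M{\left(4,6 \right)} + u = - \frac{25 \left(-2 + 6 + 4\right)}{8} + 3627 = \left(- \frac{25}{8}\right) 8 + 3627 = -25 + 3627 = 3602$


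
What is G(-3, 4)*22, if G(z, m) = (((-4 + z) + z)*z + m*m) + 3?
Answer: 1078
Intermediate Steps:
G(z, m) = 3 + m² + z*(-4 + 2*z) (G(z, m) = ((-4 + 2*z)*z + m²) + 3 = (z*(-4 + 2*z) + m²) + 3 = (m² + z*(-4 + 2*z)) + 3 = 3 + m² + z*(-4 + 2*z))
G(-3, 4)*22 = (3 + 4² - 4*(-3) + 2*(-3)²)*22 = (3 + 16 + 12 + 2*9)*22 = (3 + 16 + 12 + 18)*22 = 49*22 = 1078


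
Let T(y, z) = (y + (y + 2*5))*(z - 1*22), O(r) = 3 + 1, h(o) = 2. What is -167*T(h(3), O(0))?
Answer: 42084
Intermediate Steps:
O(r) = 4
T(y, z) = (-22 + z)*(10 + 2*y) (T(y, z) = (y + (y + 10))*(z - 22) = (y + (10 + y))*(-22 + z) = (10 + 2*y)*(-22 + z) = (-22 + z)*(10 + 2*y))
-167*T(h(3), O(0)) = -167*(-220 - 44*2 + 10*4 + 2*2*4) = -167*(-220 - 88 + 40 + 16) = -167*(-252) = 42084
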